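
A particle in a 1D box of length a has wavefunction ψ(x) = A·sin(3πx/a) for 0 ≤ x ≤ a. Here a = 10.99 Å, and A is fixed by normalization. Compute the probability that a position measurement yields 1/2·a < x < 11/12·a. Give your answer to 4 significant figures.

P ≈ 0.4697

The probability is P = ∫ |ψ|² dx over [1/2·a, 11/12·a].
With A² fixed by ∫|ψ|² = 1, i.e. A² = (a/2)^(−1), substitute and integrate.
Let u = x/a; then A² and the length scale cancel, so P = ∫_{1/2}^{11/12} sin(3·π·u)^2 du ÷ ∫_{0}^{1} sin(3·π·u)^2 du.
Using ∫ sin(3·π·u)^2 du = u/2 - sin(6·π·u)/(12·π), the numerator is 1/(12·π) + 5/24 and the denominator is 1/2.
The result is P = (2 + 5·π)/(12·π).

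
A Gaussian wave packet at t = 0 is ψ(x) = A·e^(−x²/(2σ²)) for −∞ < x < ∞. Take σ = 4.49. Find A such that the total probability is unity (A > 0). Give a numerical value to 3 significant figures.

The normalization condition is ∫|ψ|² dx = 1 from −∞ to ∞.
Differentiating ∫e^(−αx²) dx = √(π/α) under α to get the higher moments, ∫|ψ|² dx = A²·(√(π)·σ).
So A² = (√(π)·σ)^(−1).
Plugging in σ = 4.49 yields A = 0.3545.

A ≈ 0.354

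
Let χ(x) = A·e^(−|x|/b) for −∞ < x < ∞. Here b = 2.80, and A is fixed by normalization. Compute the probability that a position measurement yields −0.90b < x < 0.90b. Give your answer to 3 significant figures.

P = ∫_{−0.90b}^{0.90b} |χ(x)|² dx.
Since A² = 1/(b), this is the region integral divided by the full normalization integral.
Both integrals are even about x = 0, so only the x ≥ 0 halves are needed (the factors of 2 cancel). In terms of u = x/b (A² and the length scale cancel between numerator and denominator), P = [∫_{0}^{0.90} e^(-2·u) du] / [∫_{0}^{∞} e^(-2·u) du].
Using ∫ e^(-2·u) du = -e^(-2·u)/2, the numerator is 1/2 - e^(-9/5)/2 and the denominator is 1/2.
Taking the ratio, P = 0.8347.

P ≈ 0.835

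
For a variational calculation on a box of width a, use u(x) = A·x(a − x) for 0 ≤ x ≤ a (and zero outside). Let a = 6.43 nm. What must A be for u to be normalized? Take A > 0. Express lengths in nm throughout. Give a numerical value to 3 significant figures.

Normalization requires ∫|u|² dx = 1, integrated from 0 to a.
∫|u|² dx = A²·(a^5/30).
So A² = (a^5/30)^(−1).
Substituting a = 6.43 gives A² = 0.002729, so A = 0.05224.

A ≈ 0.0522 nm^(-5/2)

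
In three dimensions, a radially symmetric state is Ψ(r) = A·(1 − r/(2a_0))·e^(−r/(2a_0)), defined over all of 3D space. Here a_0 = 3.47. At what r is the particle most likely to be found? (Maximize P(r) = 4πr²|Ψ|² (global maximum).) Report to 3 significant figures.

Differentiate P(r) = 4πr²|Ψ|² with respect to r and set to zero.
Solving yields r = a_0·(√(5) + 3).
With a_0 = 3.47, the most probable radial distance is 18.17.

r ≈ 18.2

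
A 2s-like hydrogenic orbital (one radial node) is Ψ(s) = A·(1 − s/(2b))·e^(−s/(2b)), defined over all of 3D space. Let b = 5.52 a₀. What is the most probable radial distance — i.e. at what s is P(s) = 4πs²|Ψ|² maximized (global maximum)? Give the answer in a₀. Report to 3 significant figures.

s ≈ 28.9 a₀

Differentiate P(s) = 4πs²|Ψ|² with respect to s and set to zero.
Solving yields s = b·(√(5) + 3).
With b = 5.52, the most probable radial distance is 28.90 a₀.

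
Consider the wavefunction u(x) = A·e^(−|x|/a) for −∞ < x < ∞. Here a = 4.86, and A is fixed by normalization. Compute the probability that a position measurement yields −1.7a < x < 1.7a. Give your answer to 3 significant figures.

P ≈ 0.967

The probability is P = ∫ |u|² dx over [−1.7a, 1.7a].
Since A² = 1/(a), this is the region integral divided by the full normalization integral.
Both integrals are even about x = 0, so only the x ≥ 0 halves are needed (the factors of 2 cancel). Substituting t = x/a, A² and the length scale cancel in the ratio: P = ∫_{0}^{1.7} e^(-2·t) dt / ∫_{0}^{∞} e^(-2·t) dt.
Using ∫ e^(-2·t) dt = -e^(-2·t)/2, the numerator is 1/2 - e^(-17/5)/2 and the denominator is 1/2.
Taking the ratio, P = 0.9666.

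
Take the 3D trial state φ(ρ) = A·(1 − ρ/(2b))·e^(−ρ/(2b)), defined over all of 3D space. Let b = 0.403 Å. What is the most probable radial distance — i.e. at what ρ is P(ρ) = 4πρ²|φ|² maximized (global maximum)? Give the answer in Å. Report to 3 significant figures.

ρ ≈ 2.11 Å

The maximum of P(ρ) = 4πρ²|φ|² occurs where its derivative vanishes.
This gives ρ = b·(√(5) + 3).
With b = 0.403, the most probable radial distance is 2.110 Å.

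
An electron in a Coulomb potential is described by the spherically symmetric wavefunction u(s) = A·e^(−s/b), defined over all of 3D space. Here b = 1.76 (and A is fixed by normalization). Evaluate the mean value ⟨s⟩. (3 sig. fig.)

The expectation value is the |u|²-weighted average of s: ∫ s|u|² 4πs² ds.
Using ∫₀^∞ sⁿ e^(−αs) ds = n!/αⁿ⁺¹, the ratio of the moment integral to the normalization integral gives ⟨s⟩ = 3·b/2.
Putting b = 1.76 gives 2.640.

⟨s⟩ ≈ 2.64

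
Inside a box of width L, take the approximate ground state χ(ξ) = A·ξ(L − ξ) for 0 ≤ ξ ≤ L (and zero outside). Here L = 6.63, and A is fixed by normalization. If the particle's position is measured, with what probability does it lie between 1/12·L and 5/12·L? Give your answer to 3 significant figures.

|χ|² is the probability density, so P = ∫_{1/12·L}^{5/12·L} |χ|² dξ.
With A² fixed by ∫|χ|² = 1, i.e. A² = (L^5/30)^(−1), substitute and integrate.
Substituting u = ξ/L, A² and the length scale cancel in the ratio: P = ∫_{1/12}^{5/12} u^2·(1 - u)^2 du / ∫_{0}^{1} u^2·(1 - u)^2 du.
An antiderivative of u^2·(1 - u)^2 is u^3·(6·u^2 - 15·u + 10)/30; evaluating from 1/12 to 5/12 gives ≈ 0.011384, while the full integral is 1/30.
This works out to P = 0.3415.

P ≈ 0.342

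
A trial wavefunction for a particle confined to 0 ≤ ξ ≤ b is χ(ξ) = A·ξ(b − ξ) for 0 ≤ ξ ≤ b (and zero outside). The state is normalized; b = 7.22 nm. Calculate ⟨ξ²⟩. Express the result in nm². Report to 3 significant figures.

By definition ⟨ξ²⟩ = ∫ ξ^2 |χ(ξ)|² dξ.
Expanding the polynomial and integrating term by term, evaluating both integrals, ⟨ξ²⟩ = 2·b^2/7.
Putting b = 7.22 gives 14.89.

⟨ξ^2⟩ ≈ 14.9 nm^2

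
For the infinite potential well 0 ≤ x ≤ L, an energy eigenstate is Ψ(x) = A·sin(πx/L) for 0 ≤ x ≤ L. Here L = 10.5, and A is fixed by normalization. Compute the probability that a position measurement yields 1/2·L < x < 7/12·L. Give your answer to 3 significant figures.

P ≈ 0.163

|Ψ|² is the probability density, so P = ∫_{1/2·L}^{7/12·L} |Ψ|² dx.
With A² fixed by ∫|Ψ|² = 1, i.e. A² = (L/2)^(−1), substitute and integrate.
Let u = x/L; then A² and the length scale cancel, so P = ∫_{1/2}^{7/12} sin(π·u)^2 du ÷ ∫_{0}^{1} sin(π·u)^2 du.
Using ∫ sin(π·u)^2 du = u/2 - sin(2·π·u)/(4·π), the numerator is 1/(8·π) + 1/24 and the denominator is 1/2.
This works out to P = (3 + π)/(12·π).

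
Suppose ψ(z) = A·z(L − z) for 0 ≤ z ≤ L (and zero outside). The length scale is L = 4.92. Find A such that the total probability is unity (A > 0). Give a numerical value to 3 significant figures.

A ≈ 0.102

Require ∫ |ψ|² dz = 1 over the whole domain.
Expanding the polynomial and integrating term by term, carrying out the integral gives A² · L^5/30.
With L = 4.92: A² = 0.01041 and A = 0.1020.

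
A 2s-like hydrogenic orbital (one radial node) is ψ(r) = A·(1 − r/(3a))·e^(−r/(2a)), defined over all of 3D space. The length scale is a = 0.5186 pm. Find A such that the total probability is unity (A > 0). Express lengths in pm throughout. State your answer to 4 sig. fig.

Normalization requires ∫|ψ|² 4πr² dr = 1, integrated from 0 to ∞.
(Spherical symmetry: dV = 4πr² dr.)
With ψ = A·(1 − r/(3a))·e^(−r/(2a)), the integral evaluates to A²·[8·π·a^3/3].
So A² = (8·π·a^3/3)^(−1).
Substituting a = 0.5186 gives A² = 0.85582, so A = 0.92511.

A ≈ 0.9251 pm^(-3/2)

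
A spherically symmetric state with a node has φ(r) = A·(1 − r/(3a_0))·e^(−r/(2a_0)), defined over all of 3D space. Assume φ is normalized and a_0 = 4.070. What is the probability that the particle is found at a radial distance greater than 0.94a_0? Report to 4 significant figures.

P ≈ 0.8731

P = ∫ |φ|² 4πr² dr over r > 0.94a_0.
A² is fixed by ∫₀^∞ 4πr²|φ|² dr = 1, i.e. A² = (8·π·a_0^3/3)^(−1).
Let u = r/a_0; then A², 4π and the length scale all cancel, so P = ∫_{0.94}^{∞} u^2·(1 - u/3)^2·e^(-u) du ÷ ∫_{0}^{∞} u^2·(1 - u/3)^2·e^(-u) du.
Using ∫ u^2·(1 - u/3)^2·e^(-u) du = (-u^4 + 2·u^3 - 3·u^2 - 6·u - 6)·e^(-u)/9, the numerator is ≈ 0.582052 and the denominator is 2/3.
The region integral divided by the full integral gives P = 0.87308.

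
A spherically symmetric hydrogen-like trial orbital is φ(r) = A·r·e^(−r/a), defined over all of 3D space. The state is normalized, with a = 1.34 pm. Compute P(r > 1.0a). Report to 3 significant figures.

With dV = 4πr²dr, the probability is ∫|φ|² dV over r > 1.0a.
A² is fixed by ∫₀^∞ 4πr²|φ|² dr = 1, i.e. A² = (3·π·a^5)^(−1).
Let u = r/a; then A², 4π and the length scale all cancel, so P = ∫_{1.0}^{∞} u^4·e^(-2·u) du ÷ ∫_{0}^{∞} u^4·e^(-2·u) du.
With ∫ u^4·e^(-2·u) du = -(u^4/2 + u^3 + 3·u^2/2 + 3·u/2 + 3/4)·e^(-2·u) + C, the region integral is 21·e^(-2)/4 and the full one is 3/4.
This evaluates to P = 0.9473.

P ≈ 0.947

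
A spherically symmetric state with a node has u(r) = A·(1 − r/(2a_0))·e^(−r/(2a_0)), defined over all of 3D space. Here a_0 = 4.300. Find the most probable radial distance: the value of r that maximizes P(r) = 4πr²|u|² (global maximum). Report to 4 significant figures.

r ≈ 22.52

Set d/dr [P(r) = 4πr²|u|²] = 0 and solve for r > 0.
Solving yields r = a_0·(√(5) + 3).
With a_0 = 4.300, the most probable radial distance is 22.515.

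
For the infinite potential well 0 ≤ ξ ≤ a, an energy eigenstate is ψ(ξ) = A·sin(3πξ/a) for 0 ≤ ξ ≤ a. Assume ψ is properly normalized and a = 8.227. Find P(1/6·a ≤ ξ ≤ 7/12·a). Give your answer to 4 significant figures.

P ≈ 0.4697

|ψ|² is the probability density, so P = ∫_{1/6·a}^{7/12·a} |ψ|² dξ.
With A² fixed by ∫|ψ|² = 1, i.e. A² = (a/2)^(−1), substitute and integrate.
Let u = ξ/a; then A² and the length scale cancel, so P = ∫_{1/6}^{7/12} sin(3·π·u)^2 du ÷ ∫_{0}^{1} sin(3·π·u)^2 du.
With ∫ sin(3·π·u)^2 du = u/2 - sin(6·π·u)/(12·π) + C, the region integral is 1/(12·π) + 5/24 and the full one is 1/2.
This works out to P = (2 + 5·π)/(12·π).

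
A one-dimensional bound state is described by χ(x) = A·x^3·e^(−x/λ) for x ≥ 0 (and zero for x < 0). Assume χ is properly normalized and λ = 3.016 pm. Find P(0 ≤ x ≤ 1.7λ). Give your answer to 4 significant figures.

P ≈ 0.05785

P = ∫_{0}^{1.7λ} |χ(x)|² dx.
The normalization integral ∫|χ|²dx over the whole domain equals 45·λ^7/8·A², and A² cancels in the ratio.
Substituting u = x/λ, A² and the length scale cancel in the ratio: P = ∫_{0}^{1.7} u^6·e^(-2·u) du / ∫_{0}^{∞} u^6·e^(-2·u) du.
An antiderivative of u^6·e^(-2·u) is -(4·u^6 + 12·u^5 + 30·u^4 + 60·u^3 + 90·u^2 + 90·u + 45)·e^(-2·u)/8; evaluating from 0 to 1.7 gives ≈ 0.325424, while the full integral is 45/8.
The result is P = 0.057853.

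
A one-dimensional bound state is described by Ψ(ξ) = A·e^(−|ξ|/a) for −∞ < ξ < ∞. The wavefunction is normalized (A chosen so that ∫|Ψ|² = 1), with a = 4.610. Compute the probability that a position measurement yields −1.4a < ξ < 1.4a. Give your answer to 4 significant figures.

P ≈ 0.9392

P = ∫_{−1.4a}^{1.4a} |Ψ(ξ)|² dξ.
The normalization integral ∫|Ψ|²dξ over the whole domain equals a·A², and A² cancels in the ratio.
Both integrals are even about ξ = 0, so only the ξ ≥ 0 halves are needed (the factors of 2 cancel). Substituting u = ξ/a, A² and the length scale cancel in the ratio: P = ∫_{0}^{1.4} e^(-2·u) du / ∫_{0}^{∞} e^(-2·u) du.
An antiderivative of e^(-2·u) is -e^(-2·u)/2; evaluating from 0 to 1.4 gives 1/2 - e^(-14/5)/2, while the full integral is 1/2.
This works out to P = 0.93919.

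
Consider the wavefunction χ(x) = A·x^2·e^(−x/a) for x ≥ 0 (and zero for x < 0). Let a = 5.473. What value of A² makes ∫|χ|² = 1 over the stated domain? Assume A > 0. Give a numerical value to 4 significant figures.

A^2 ≈ 0.0002715

The normalization condition is ∫|χ|² dx = 1 from 0 to ∞.
The integral (without the A² prefactor) comes out to 3·a^5/4.
Substituting a = 5.473 gives A² = 0.00027153, so A = 0.016478.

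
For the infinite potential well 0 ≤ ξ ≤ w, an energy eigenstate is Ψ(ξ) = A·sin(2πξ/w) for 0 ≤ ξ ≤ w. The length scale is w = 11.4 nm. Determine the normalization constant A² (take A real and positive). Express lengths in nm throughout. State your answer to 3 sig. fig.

Require ∫ |Ψ|² dξ = 1 over the whole domain.
Using sin²θ = (1 − cos 2θ)/2, with Ψ = A·sin(2πξ/w), the integral evaluates to A²·[w/2].
So A² = (w/2)^(−1).
Plugging in w = 11.4 yields A = 0.4189.

A^2 ≈ 0.175 nm^(-1)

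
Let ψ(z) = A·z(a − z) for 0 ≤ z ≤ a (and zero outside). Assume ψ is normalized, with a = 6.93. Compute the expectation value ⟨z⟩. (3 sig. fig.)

The expectation value is the |ψ|²-weighted average of z: ∫ z|ψ|² dz.
Expanding the polynomial and integrating term by term, the ratio of the moment integral to the normalization integral gives ⟨z⟩ = a/2.
With a = 6.93, ⟨z⟩ = 3.465.

⟨z⟩ ≈ 3.47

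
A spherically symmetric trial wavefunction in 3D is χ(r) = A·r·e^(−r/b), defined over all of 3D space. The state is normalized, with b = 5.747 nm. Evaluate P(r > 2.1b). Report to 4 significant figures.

P ≈ 0.5898

Integrate the radial probability density 4πr²|χ|² over r > 2.1b.
The full normalization integral is A²·[3·π·b^5] = 1, fixing A².
Let u = r/b; then A², 4π and the length scale all cancel, so P = ∫_{2.1}^{∞} u^4·e^(-2·u) du ÷ ∫_{0}^{∞} u^4·e^(-2·u) du.
An antiderivative of u^4·e^(-2·u) is -(u^4/2 + u^3 + 3·u^2/2 + 3·u/2 + 3/4)·e^(-2·u); evaluating from 2.1 to ∞ gives ≈ 0.442370, while the full integral is 3/4.
Taking the ratio yields P = 0.58983.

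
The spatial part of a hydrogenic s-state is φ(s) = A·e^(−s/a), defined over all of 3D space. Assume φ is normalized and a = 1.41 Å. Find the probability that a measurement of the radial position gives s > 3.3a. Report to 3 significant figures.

Integrate the radial probability density 4πs²|φ|² over s > 3.3a.
A² is fixed by ∫₀^∞ 4πs²|φ|² ds = 1, i.e. A² = (π·a^3)^(−1).
Let u = s/a; then A², 4π and the length scale all cancel, so P = ∫_{3.3}^{∞} u^2·e^(-2·u) du ÷ ∫_{0}^{∞} u^2·e^(-2·u) du.
With ∫ u^2·e^(-2·u) du = -(2·u^2 + 2·u + 1)·e^(-2·u)/4 + C, the region integral is 1469·e^(-33/5)/200 and the full one is 1/4.
The region integral divided by the full integral gives P = 0.03997.

P ≈ 0.0400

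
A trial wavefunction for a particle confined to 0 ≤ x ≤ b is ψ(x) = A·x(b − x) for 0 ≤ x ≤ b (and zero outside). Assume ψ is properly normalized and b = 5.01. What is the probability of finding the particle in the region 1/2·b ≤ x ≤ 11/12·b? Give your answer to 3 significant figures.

The probability is P = ∫ |ψ|² dx over [1/2·b, 11/12·b].
With A² fixed by ∫|ψ|² = 1, i.e. A² = (b^5/30)^(−1), substitute and integrate.
In terms of u = x/b (A² and the length scale cancel between numerator and denominator), P = [∫_{1/2}^{11/12} u^2·(1 - u)^2 du] / [∫_{0}^{1} u^2·(1 - u)^2 du].
Using ∫ u^2·(1 - u)^2 du = u^3·(6·u^2 - 15·u + 10)/30, the numerator is ≈ 0.016497 and the denominator is 1/30.
This works out to P = 0.4949.

P ≈ 0.495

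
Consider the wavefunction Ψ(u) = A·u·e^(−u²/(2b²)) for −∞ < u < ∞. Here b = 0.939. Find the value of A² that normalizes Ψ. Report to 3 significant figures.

A^2 ≈ 1.36

The normalization condition is ∫|Ψ|² du = 1 from −∞ to ∞.
With ∫_{−∞}^{∞} u^(2m) e^(−αu²) du = (2m−1)!!·√π / (2^m α^(m+1/2)), with Ψ = A·u·e^(−u²/(2b²)), the integral evaluates to A²·[√(π)·b^3/2].
Hence A² = 1/[√(π)·b^3/2].
Substituting b = 0.939 gives A² = 1.363, so A = 1.167.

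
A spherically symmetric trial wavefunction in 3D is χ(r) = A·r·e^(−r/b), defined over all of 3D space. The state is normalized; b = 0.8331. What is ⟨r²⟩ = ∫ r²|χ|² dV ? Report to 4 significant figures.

⟨r^2⟩ ≈ 5.205

⟨r²⟩ = ∫ r^2 |χ|² 4πr² dr over the full domain.
With ∫₀^∞ r^6 e^(−αr) dr = 6!/α^7, the ratio of the moment integral to the normalization integral gives ⟨r²⟩ = 15·b^2/2.
With b = 0.8331, ⟨r^2⟩ = 5.2054.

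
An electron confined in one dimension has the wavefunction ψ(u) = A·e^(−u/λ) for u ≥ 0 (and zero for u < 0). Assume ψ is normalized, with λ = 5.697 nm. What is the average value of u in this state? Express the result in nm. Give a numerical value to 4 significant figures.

By definition ⟨u⟩ = ∫ u |ψ(u)|² du.
Evaluating both integrals, ⟨u⟩ = λ/2.
Putting λ = 5.697 gives 2.8485.

⟨u⟩ ≈ 2.849 nm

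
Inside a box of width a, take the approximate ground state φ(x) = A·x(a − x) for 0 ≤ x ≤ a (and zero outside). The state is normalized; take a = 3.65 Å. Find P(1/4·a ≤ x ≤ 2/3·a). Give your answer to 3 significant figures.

P ≈ 0.687

|φ|² is the probability density, so P = ∫_{1/4·a}^{2/3·a} |φ|² dx.
Since A² = 1/(a^5/30), this is the region integral divided by the full normalization integral.
In terms of u = x/a (A² and the length scale cancel between numerator and denominator), P = [∫_{1/4}^{2/3} u^2·(1 - u)^2 du] / [∫_{0}^{1} u^2·(1 - u)^2 du].
Using ∫ u^2·(1 - u)^2 du = u^3·(6·u^2 - 15·u + 10)/30, the numerator is ≈ 0.022887 and the denominator is 1/30.
Evaluating gives P = 0.6866.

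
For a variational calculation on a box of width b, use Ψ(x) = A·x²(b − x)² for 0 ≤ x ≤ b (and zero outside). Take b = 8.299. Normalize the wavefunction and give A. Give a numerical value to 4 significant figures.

A ≈ 0.001837

The normalization condition is ∫|Ψ|² dx = 1 from 0 to b.
Expanding the polynomial and integrating term by term, carrying out the integral gives A² · b^9/630.
Setting this equal to 1 gives A² = 1/(b^9/630).
With b = 8.299: A² = 0.0000033737 and A = 0.0018368.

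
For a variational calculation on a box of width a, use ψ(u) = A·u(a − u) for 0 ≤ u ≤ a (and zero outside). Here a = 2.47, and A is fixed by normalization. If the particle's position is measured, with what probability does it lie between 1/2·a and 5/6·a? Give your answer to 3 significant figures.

P ≈ 0.465

|ψ|² is the probability density, so P = ∫_{1/2·a}^{5/6·a} |ψ|² du.
The normalization integral ∫|ψ|²du over the whole domain equals a^5/30·A², and A² cancels in the ratio.
Substituting t = u/a, A² and the length scale cancel in the ratio: P = ∫_{1/2}^{5/6} t^2·(1 - t)^2 dt / ∫_{0}^{1} t^2·(1 - t)^2 dt.
Using ∫ t^2·(1 - t)^2 dt = t^3·(6·t^2 - 15·t + 10)/30, the numerator is ≈ 0.015484 and the denominator is 1/30.
Taking the ratio, P = 301/648.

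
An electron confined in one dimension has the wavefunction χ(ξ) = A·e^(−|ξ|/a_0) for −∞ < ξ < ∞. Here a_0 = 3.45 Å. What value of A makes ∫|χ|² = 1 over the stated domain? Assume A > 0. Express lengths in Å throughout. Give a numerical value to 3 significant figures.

Normalization requires ∫|χ|² dξ = 1, integrated from −∞ to ∞.
With ∫₀^∞ ξ^0 e^(−αξ) dξ = 0!/α^1, the integral (without the A² prefactor) comes out to a_0.
So A² = (a_0)^(−1).
Substituting a_0 = 3.45 gives A² = 0.2899, so A = 0.5384.

A ≈ 0.538 Å^(-1/2)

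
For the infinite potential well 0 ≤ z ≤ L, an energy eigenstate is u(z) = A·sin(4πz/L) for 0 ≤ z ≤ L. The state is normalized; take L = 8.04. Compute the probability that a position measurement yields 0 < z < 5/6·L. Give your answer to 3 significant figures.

P = ∫_{0}^{5/6·L} |u(z)|² dz.
The normalization integral ∫|u|²dz over the whole domain equals L/2·A², and A² cancels in the ratio.
Substituting t = z/L, A² and the length scale cancel in the ratio: P = ∫_{0}^{5/6} sin(4·π·t)^2 dt / ∫_{0}^{1} sin(4·π·t)^2 dt.
With ∫ sin(4·π·t)^2 dt = t/2 - sin(4·π·t)·cos(4·π·t)/(8·π) + C, the region integral is -√(3)/(32·π) + 5/12 and the full one is 1/2.
This works out to P = -√(3)/(16·π) + 5/6.

P ≈ 0.799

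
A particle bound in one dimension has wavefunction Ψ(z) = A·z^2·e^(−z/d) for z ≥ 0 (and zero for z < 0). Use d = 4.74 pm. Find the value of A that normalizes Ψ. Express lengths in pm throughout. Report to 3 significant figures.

A ≈ 0.0236 pm^(-5/2)

Normalization requires ∫|Ψ|² dz = 1, integrated from 0 to ∞.
Using ∫₀^∞ zⁿ e^(−αz) dz = n!/αⁿ⁺¹, ∫|Ψ|² dz = A²·(3·d^5/4).
Setting this equal to 1 gives A² = 1/(3·d^5/4).
Substituting d = 4.74 gives A² = 0.0005572, so A = 0.02361.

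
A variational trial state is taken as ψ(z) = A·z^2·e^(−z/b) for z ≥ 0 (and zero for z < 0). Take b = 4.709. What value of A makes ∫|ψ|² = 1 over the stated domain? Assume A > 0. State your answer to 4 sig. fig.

A ≈ 0.02400

We need A² ∫|f|² dz = 1, taking the integral from 0 to ∞.
With ∫₀^∞ z^4 e^(−αz) dz = 4!/α^5, the integral (without the A² prefactor) comes out to 3·b^5/4.
So A² = (3·b^5/4)^(−1).
With b = 4.709: A² = 0.00057583 and A = 0.023996.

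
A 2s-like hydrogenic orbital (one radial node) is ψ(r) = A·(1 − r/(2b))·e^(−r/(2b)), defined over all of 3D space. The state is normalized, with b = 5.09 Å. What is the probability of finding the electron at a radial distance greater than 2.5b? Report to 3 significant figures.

With dV = 4πr²dr, the probability is ∫|ψ|² dV over r > 2.5b.
The full normalization integral is A²·[8·π·b^3] = 1, fixing A².
In terms of u = r/b (A², 4π and the length scale all cancel between numerator and denominator), P = [∫_{2.5}^{∞} u^2·(1 - u/2)^2·e^(-u) du] / [∫_{0}^{∞} u^2·(1 - u/2)^2·e^(-u) du].
An antiderivative of u^2·(1 - u/2)^2·e^(-u) is -(u^4/4 + u^2 + 2·u + 2)·e^(-u); evaluating from 2.5 to ∞ gives 1473·e^(-5/2)/64, while the full integral is 2.
The region integral divided by the full integral gives P = 0.9446.

P ≈ 0.945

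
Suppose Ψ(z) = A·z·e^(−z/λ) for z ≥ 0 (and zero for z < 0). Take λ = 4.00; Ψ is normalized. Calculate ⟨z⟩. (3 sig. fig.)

⟨z⟩ ≈ 6.00

The expectation value is the |Ψ|²-weighted average of z: ∫ z|Ψ|² dz.
The ratio of the moment integral to the normalization integral gives ⟨z⟩ = 3·λ/2.
With λ = 4.00, ⟨z⟩ = 6.000.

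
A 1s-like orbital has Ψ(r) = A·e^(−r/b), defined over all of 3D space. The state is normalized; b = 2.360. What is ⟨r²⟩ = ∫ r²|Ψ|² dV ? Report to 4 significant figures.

⟨r²⟩ = ∫ r^2 |Ψ|² 4πr² dr over the full domain.
With ∫₀^∞ r^4 e^(−αr) dr = 4!/α^5, the ratio of the moment integral to the normalization integral gives ⟨r²⟩ = 3·b^2.
Putting b = 2.360 gives 16.709.

⟨r^2⟩ ≈ 16.71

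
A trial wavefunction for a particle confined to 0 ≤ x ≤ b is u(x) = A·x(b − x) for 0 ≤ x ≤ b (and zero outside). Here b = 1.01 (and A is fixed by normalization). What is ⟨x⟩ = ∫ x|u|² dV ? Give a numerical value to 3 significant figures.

The expectation value is the |u|²-weighted average of x: ∫ x|u|² dx.
Expanding the polynomial and integrating term by term, since the A² factors cancel between numerator and denominator, ⟨x⟩ = b/2.
With b = 1.01, ⟨x⟩ = 0.5050.

⟨x⟩ ≈ 0.505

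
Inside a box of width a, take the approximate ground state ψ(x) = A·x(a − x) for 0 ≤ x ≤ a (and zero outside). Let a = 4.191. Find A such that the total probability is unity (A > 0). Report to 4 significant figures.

Require ∫ |ψ|² dx = 1 over the whole domain.
Expanding the polynomial and integrating term by term, the integral (without the A² prefactor) comes out to a^5/30.
Setting this equal to 1 gives A² = 1/(a^5/30).
Substituting a = 4.191 gives A² = 0.023202, so A = 0.15232.

A ≈ 0.1523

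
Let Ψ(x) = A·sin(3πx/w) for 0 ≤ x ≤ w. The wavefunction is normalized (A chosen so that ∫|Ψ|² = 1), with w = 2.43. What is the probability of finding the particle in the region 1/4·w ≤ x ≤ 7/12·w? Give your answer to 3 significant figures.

P = ∫_{1/4·w}^{7/12·w} |Ψ(x)|² dx.
The normalization integral ∫|Ψ|²dx over the whole domain equals w/2·A², and A² cancels in the ratio.
Let u = x/w; then A² and the length scale cancel, so P = ∫_{1/4}^{7/12} sin(3·π·u)^2 du ÷ ∫_{0}^{1} sin(3·π·u)^2 du.
Using ∫ sin(3·π·u)^2 du = u/2 - sin(6·π·u)/(12·π), the numerator is 1/6 and the denominator is 1/2.
Taking the ratio, P = 1/3.

P ≈ 0.333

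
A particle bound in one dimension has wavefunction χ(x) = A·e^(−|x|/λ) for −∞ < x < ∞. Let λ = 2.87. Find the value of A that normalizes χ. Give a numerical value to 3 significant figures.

A ≈ 0.590

We need A² ∫|f|² dx = 1, taking the integral from −∞ to ∞.
∫|χ|² dx = A²·(λ).
Hence A² = 1/[λ].
With λ = 2.87: A² = 0.3484 and A = 0.5903.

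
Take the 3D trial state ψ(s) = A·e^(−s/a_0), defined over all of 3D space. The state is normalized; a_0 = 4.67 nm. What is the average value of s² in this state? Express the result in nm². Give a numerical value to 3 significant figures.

⟨s^2⟩ ≈ 65.4 nm^2

⟨s²⟩ = ∫ s^2 |ψ|² 4πs² ds over the full domain.
Recall ∫₀^∞ s^m e^(−s/β) ds = m!·β^(m+1), the ratio of the moment integral to the normalization integral gives ⟨s²⟩ = 3·a_0^2.
With a_0 = 4.67, ⟨s^2⟩ = 65.43.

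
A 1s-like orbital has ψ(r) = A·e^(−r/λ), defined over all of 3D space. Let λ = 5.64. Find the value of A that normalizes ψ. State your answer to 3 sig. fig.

Normalization requires ∫|ψ|² 4πr² dr = 1, integrated from 0 to ∞.
(Spherical symmetry: dV = 4πr² dr.)
Recall ∫₀^∞ r^m e^(−r/β) dr = m!·β^(m+1), ∫|ψ|² 4πr² dr = A²·(π·λ^3).
Hence A² = 1/[π·λ^3].
With λ = 5.64: A² = 0.001774 and A = 0.04212.

A ≈ 0.0421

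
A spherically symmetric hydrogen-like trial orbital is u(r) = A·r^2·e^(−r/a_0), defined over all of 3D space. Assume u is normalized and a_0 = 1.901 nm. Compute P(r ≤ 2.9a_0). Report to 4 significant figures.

Integrate the radial probability density 4πr²|u|² over r ≤ 2.9a_0.
Normalization gives A² = 1/(45·π·a_0^7/2).
Substituting t = r/a_0, A², 4π and the length scale all cancel in the ratio: P = ∫_{0}^{2.9} t^6·e^(-2·t) dt / ∫_{0}^{∞} t^6·e^(-2·t) dt.
Using ∫ t^6·e^(-2·t) dt = -(4·t^6 + 12·t^5 + 30·t^4 + 60·t^3 + 90·t^2 + 90·t + 45)·e^(-2·t)/8, the numerator is ≈ 2.03405 and the denominator is 45/8.
The region integral divided by the full integral gives P = 0.36161.

P ≈ 0.3616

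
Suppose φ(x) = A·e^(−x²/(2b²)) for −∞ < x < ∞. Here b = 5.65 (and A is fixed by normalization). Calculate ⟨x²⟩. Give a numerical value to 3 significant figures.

By definition ⟨x²⟩ = ∫ x^2 |φ(x)|² dx.
Using the Gaussian integral ∫_{−∞}^{∞} e^(−αx²) dx = √(π/α), evaluating both integrals, ⟨x²⟩ = b^2/2.
Putting b = 5.65 gives 15.96.

⟨x^2⟩ ≈ 16.0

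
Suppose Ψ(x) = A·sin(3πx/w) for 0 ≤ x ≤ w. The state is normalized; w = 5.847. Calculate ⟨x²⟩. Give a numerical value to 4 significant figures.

⟨x²⟩ = ∫ x^2 |Ψ|² dx over the full domain.
Evaluating both integrals, ⟨x²⟩ = -w^2/(18·π^2) + w^2/3.
With w = 5.847, ⟨x^2⟩ = 11.203.

⟨x^2⟩ ≈ 11.20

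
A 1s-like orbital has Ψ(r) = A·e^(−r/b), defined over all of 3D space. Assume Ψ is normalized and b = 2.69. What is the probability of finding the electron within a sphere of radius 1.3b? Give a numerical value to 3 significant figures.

P ≈ 0.482

With dV = 4πr²dr, the probability is ∫|Ψ|² dV over r ≤ 1.3b.
A² is fixed by ∫₀^∞ 4πr²|Ψ|² dr = 1, i.e. A² = (π·b^3)^(−1).
Let u = r/b; then A², 4π and the length scale all cancel, so P = ∫_{0}^{1.3} u^2·e^(-2·u) du ÷ ∫_{0}^{∞} u^2·e^(-2·u) du.
With ∫ u^2·e^(-2·u) du = -(2·u^2 + 2·u + 1)·e^(-2·u)/4 + C, the region integral is 1/4 - 349·e^(-13/5)/200 and the full one is 1/4.
Taking the ratio yields P = 0.4816.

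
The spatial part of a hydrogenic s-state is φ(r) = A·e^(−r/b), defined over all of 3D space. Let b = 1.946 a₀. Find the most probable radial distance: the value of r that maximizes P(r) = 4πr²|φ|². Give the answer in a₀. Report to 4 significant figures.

Differentiate P(r) = 4πr²|φ|² with respect to r and set to zero.
This gives r = b.
With b = 1.946, the most probable radial distance is 1.9460 a₀.

r ≈ 1.946 a₀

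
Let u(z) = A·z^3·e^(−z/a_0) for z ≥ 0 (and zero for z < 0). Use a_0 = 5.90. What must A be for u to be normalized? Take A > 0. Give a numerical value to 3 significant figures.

We need A² ∫|f|² dz = 1, taking the integral from 0 to ∞.
Recall ∫₀^∞ z^m e^(−z/β) dz = m!·β^(m+1), the integral (without the A² prefactor) comes out to 45·a_0^7/8.
Hence A² = 1/[45·a_0^7/8].
With a_0 = 5.90: A² = 7.144E-7 and A = 0.0008452.

A ≈ 0.000845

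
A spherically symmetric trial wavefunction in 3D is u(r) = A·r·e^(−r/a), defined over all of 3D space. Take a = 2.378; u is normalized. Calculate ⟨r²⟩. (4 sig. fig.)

⟨r^2⟩ ≈ 42.41

The expectation value is the |u|²-weighted average of r^2: ∫ r^2|u|² 4πr² dr.
Evaluating both integrals, ⟨r²⟩ = 15·a^2/2.
With a = 2.378, ⟨r^2⟩ = 42.412.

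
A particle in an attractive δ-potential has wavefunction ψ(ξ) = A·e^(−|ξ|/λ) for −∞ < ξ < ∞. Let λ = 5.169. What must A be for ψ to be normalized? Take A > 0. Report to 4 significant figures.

The normalization condition is ∫|ψ|² dξ = 1 from −∞ to ∞.
Carrying out the integral gives A² · λ.
Hence A² = 1/[λ].
Plugging in λ = 5.169 yields A = 0.43984.

A ≈ 0.4398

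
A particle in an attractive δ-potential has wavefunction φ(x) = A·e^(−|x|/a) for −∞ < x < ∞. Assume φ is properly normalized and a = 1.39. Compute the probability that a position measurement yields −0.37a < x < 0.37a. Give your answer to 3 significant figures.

P = ∫_{−0.37a}^{0.37a} |φ(x)|² dx.
With A² fixed by ∫|φ|² = 1, i.e. A² = (a)^(−1), substitute and integrate.
Both integrals are even about x = 0, so only the x ≥ 0 halves are needed (the factors of 2 cancel). Let u = x/a; then A² and the length scale cancel, so P = ∫_{0}^{0.37} e^(-2·u) du ÷ ∫_{0}^{∞} e^(-2·u) du.
With ∫ e^(-2·u) du = -e^(-2·u)/2 + C, the region integral is 1/2 - e^(-37/50)/2 and the full one is 1/2.
Taking the ratio, P = 0.5229.

P ≈ 0.523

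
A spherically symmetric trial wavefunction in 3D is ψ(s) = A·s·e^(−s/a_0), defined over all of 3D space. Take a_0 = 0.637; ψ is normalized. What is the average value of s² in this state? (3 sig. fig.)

By definition ⟨s²⟩ = ∫ s^2 |ψ(s)|² 4πs² ds.
Recall ∫₀^∞ s^m e^(−s/β) ds = m!·β^(m+1), evaluating both integrals, ⟨s²⟩ = 15·a_0^2/2.
With a_0 = 0.637, ⟨s^2⟩ = 3.043.

⟨s^2⟩ ≈ 3.04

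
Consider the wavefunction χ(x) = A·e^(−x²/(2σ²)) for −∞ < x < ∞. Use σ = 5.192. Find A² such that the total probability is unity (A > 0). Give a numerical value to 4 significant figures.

A^2 ≈ 0.1087

Normalization requires ∫|χ|² dx = 1, integrated from −∞ to ∞.
∫|χ|² dx = A²·(√(π)·σ).
Plugging in σ = 5.192 yields A = 0.32964.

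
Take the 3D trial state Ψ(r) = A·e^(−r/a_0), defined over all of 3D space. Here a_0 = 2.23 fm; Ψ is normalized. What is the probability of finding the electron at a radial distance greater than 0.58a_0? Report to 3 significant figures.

With dV = 4πr²dr, the probability is ∫|Ψ|² dV over r > 0.58a_0.
The full normalization integral is A²·[π·a_0^3] = 1, fixing A².
Let u = r/a_0; then A², 4π and the length scale all cancel, so P = ∫_{0.58}^{∞} u^2·e^(-2·u) du ÷ ∫_{0}^{∞} u^2·e^(-2·u) du.
With ∫ u^2·e^(-2·u) du = -(2·u^2 + 2·u + 1)·e^(-2·u)/4 + C, the region integral is 3541·e^(-29/25)/5000 and the full one is 1/4.
This evaluates to P = 0.8880.

P ≈ 0.888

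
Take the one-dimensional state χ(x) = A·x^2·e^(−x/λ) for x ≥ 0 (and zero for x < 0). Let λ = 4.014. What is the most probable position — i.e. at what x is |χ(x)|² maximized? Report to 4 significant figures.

Set d/dx [|χ(x)|²] = 0 and solve for x > 0.
This gives x = 2·λ.
With λ = 4.014, the most probable position is 8.0280.

x ≈ 8.028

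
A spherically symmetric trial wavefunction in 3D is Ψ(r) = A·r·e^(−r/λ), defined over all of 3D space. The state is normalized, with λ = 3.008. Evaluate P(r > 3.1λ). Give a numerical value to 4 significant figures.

P ≈ 0.2592

With dV = 4πr²dr, the probability is ∫|Ψ|² dV over r > 3.1λ.
The full normalization integral is A²·[3·π·λ^5] = 1, fixing A².
Let u = r/λ; then A², 4π and the length scale all cancel, so P = ∫_{3.1}^{∞} u^4·e^(-2·u) du ÷ ∫_{0}^{∞} u^4·e^(-2·u) du.
With ∫ u^4·e^(-2·u) du = -(u^4/2 + u^3 + 3·u^2/2 + 3·u/2 + 3/4)·e^(-2·u) + C, the region integral is ≈ 0.194383 and the full one is 3/4.
The region integral divided by the full integral gives P = 0.25918.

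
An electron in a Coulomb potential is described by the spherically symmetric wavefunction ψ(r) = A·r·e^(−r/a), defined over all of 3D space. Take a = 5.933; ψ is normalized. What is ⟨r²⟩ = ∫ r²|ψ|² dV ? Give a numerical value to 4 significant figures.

The expectation value is the |ψ|²-weighted average of r^2: ∫ r^2|ψ|² 4πr² dr.
Recall ∫₀^∞ r^m e^(−r/β) dr = m!·β^(m+1), evaluating both integrals, ⟨r²⟩ = 15·a^2/2.
Putting a = 5.933 gives 264.00.

⟨r^2⟩ ≈ 264.0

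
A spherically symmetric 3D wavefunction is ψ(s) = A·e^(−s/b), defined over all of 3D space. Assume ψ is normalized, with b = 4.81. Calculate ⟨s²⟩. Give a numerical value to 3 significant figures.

By definition ⟨s²⟩ = ∫ s^2 |ψ(s)|² 4πs² ds.
Using ∫₀^∞ sⁿ e^(−αs) ds = n!/αⁿ⁺¹, evaluating both integrals, ⟨s²⟩ = 3·b^2.
With b = 4.81, ⟨s^2⟩ = 69.41.

⟨s^2⟩ ≈ 69.4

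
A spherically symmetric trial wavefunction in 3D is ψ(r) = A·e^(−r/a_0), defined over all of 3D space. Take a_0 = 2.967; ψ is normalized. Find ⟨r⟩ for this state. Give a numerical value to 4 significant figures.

⟨r⟩ ≈ 4.451

⟨r⟩ = ∫ r |ψ|² 4πr² dr over the full domain.
Using ∫₀^∞ rⁿ e^(−αr) dr = n!/αⁿ⁺¹, the ratio of the moment integral to the normalization integral gives ⟨r⟩ = 3·a_0/2.
With a_0 = 2.967, ⟨r⟩ = 4.4505.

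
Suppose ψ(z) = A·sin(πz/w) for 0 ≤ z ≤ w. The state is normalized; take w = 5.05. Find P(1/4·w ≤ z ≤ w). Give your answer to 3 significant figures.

P ≈ 0.909

|ψ|² is the probability density, so P = ∫_{1/4·w}^{w} |ψ|² dz.
The normalization integral ∫|ψ|²dz over the whole domain equals w/2·A², and A² cancels in the ratio.
In terms of u = z/w (A² and the length scale cancel between numerator and denominator), P = [∫_{1/4}^{1} sin(π·u)^2 du] / [∫_{0}^{1} sin(π·u)^2 du].
With ∫ sin(π·u)^2 du = u/2 - sin(2·π·u)/(4·π) + C, the region integral is 1/(4·π) + 3/8 and the full one is 1/2.
Taking the ratio, P = (2 + 3·π)/(4·π).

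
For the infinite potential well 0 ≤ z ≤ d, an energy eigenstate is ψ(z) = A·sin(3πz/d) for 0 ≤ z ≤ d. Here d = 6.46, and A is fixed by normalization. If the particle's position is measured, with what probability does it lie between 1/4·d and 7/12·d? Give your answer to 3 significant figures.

|ψ|² is the probability density, so P = ∫_{1/4·d}^{7/12·d} |ψ|² dz.
With A² fixed by ∫|ψ|² = 1, i.e. A² = (d/2)^(−1), substitute and integrate.
In terms of u = z/d (A² and the length scale cancel between numerator and denominator), P = [∫_{1/4}^{7/12} sin(3·π·u)^2 du] / [∫_{0}^{1} sin(3·π·u)^2 du].
With ∫ sin(3·π·u)^2 du = u/2 - sin(6·π·u)/(12·π) + C, the region integral is 1/6 and the full one is 1/2.
Evaluating gives P = 1/3.

P ≈ 0.333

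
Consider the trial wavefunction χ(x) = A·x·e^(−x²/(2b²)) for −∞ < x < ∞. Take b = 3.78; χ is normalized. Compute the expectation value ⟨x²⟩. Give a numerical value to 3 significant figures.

⟨x^2⟩ ≈ 21.4

The expectation value is the |χ|²-weighted average of x^2: ∫ x^2|χ|² dx.
Evaluating both integrals, ⟨x²⟩ = 3·b^2/2.
Putting b = 3.78 gives 21.43.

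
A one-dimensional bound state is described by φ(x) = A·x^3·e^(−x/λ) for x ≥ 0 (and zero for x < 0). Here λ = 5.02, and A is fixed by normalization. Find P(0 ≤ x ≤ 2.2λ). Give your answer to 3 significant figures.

P ≈ 0.156

The probability is P = ∫ |φ|² dx over [0, 2.2λ].
With A² fixed by ∫|φ|² = 1, i.e. A² = (45·λ^7/8)^(−1), substitute and integrate.
In terms of u = x/λ (A² and the length scale cancel between numerator and denominator), P = [∫_{0}^{2.2} u^6·e^(-2·u) du] / [∫_{0}^{∞} u^6·e^(-2·u) du].
An antiderivative of u^6·e^(-2·u) is -(4·u^6 + 12·u^5 + 30·u^4 + 60·u^3 + 90·u^2 + 90·u + 45)·e^(-2·u)/8; evaluating from 0 to 2.2 gives ≈ 0.87950, while the full integral is 45/8.
Taking the ratio, P = 0.1564.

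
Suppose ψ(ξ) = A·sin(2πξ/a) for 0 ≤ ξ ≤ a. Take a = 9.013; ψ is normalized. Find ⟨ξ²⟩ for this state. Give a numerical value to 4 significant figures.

⟨ξ^2⟩ ≈ 26.05

⟨ξ²⟩ = ∫ ξ^2 |ψ|² dξ over the full domain.
With ∫₀^a sin²(nπξ/a) dξ = a/2, the ratio of the moment integral to the normalization integral gives ⟨ξ²⟩ = -a^2/(8·π^2) + a^2/3.
With a = 9.013, ⟨ξ^2⟩ = 26.049.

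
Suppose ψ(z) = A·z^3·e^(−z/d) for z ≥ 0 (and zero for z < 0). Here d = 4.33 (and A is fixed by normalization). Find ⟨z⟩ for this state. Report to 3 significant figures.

⟨z⟩ = ∫ z |ψ|² dz over the full domain.
Using ∫₀^∞ zⁿ e^(−αz) dz = n!/αⁿ⁺¹, since the A² factors cancel between numerator and denominator, ⟨z⟩ = 7·d/2.
Putting d = 4.33 gives 15.16.

⟨z⟩ ≈ 15.2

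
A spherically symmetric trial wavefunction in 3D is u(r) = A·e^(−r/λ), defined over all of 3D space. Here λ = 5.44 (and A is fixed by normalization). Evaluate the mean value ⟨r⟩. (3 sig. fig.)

By definition ⟨r⟩ = ∫ r |u(r)|² 4πr² dr.
Recall ∫₀^∞ r^m e^(−r/β) dr = m!·β^(m+1), since the A² factors cancel between numerator and denominator, ⟨r⟩ = 3·λ/2.
Putting λ = 5.44 gives 8.160.

⟨r⟩ ≈ 8.16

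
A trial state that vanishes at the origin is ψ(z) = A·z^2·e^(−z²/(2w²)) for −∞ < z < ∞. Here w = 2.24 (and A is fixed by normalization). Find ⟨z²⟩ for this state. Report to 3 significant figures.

⟨z^2⟩ ≈ 12.5

⟨z²⟩ = ∫ z^2 |ψ|² dz over the full domain.
Evaluating both integrals, ⟨z²⟩ = 5·w^2/2.
With w = 2.24, ⟨z^2⟩ = 12.54.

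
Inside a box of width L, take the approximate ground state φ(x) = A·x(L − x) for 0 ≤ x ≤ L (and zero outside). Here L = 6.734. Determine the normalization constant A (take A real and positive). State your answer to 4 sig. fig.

Require ∫ |φ|² dx = 1 over the whole domain.
Expanding the polynomial and integrating term by term, the integral (without the A² prefactor) comes out to L^5/30.
Setting this equal to 1 gives A² = 1/(L^5/30).
Substituting L = 6.734 gives A² = 0.0021665, so A = 0.046546.

A ≈ 0.04655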